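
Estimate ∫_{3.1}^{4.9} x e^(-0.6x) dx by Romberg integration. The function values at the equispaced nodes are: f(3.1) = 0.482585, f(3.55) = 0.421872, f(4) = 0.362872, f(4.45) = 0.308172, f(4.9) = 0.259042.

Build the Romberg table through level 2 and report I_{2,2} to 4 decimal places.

0.6581

I_{0,0} (trapezoid, 1 panel, h=1.8000): 0.667464
I_{1,0} (trapezoid, 2 panels, h=0.9000): 0.660317
I_{2,0} (trapezoid, 4 panels, h=0.4500): 0.658678
I_{1,1} = 0.660317 + (0.660317 − 0.667464)/3 = 0.657935
I_{2,1} = 0.658678 + (0.658678 − 0.660317)/3 = 0.658132
I_{2,2} = 0.658132 + (0.658132 − 0.657935)/15 = 0.658145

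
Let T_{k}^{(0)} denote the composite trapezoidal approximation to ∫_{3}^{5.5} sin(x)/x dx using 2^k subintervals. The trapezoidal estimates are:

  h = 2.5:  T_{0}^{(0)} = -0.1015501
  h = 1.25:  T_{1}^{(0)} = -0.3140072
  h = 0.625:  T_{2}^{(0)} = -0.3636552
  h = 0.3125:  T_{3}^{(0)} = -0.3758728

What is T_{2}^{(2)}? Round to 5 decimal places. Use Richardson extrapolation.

T_{1}^{(1)} = -0.3140072 + (-0.3140072 − (-0.1015501))/3 = -0.3848262
T_{2}^{(1)} = -0.3636552 + (-0.3636552 − (-0.3140072))/3 = -0.3802045
T_{2}^{(2)} = -0.3802045 + (-0.3802045 − (-0.3848262))/15 = -0.3798964
(Column j=1 coincides with Simpson's rule on the same nodes.)

-0.37990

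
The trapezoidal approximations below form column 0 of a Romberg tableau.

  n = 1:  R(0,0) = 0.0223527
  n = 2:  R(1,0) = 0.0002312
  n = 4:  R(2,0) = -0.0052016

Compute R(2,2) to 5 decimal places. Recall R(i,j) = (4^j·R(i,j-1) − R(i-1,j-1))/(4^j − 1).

-0.00700

R(1,1) = (4·0.0002312 − 0.0223527) / 3 = -0.0071426
R(2,1) = -0.0052016 + (-0.0052016 − 0.0002312)/3 = -0.0070125
R(2,2) = (16·(-0.0070125) − (-0.0071426)) / 15 = -0.0070038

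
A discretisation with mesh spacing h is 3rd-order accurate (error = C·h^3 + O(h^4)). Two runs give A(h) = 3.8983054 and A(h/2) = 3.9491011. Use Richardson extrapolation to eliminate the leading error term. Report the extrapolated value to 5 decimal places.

The leading error scales as h^3; refining by a factor of 2 reduces it by 2^3 = 8.
Extrapolated value = (8·A(h/2) − A(h)) / (8 − 1)
= (8·3.9491011 − 3.8983054) / 7
= 27.6945034 / 7 = 3.9563576

3.95636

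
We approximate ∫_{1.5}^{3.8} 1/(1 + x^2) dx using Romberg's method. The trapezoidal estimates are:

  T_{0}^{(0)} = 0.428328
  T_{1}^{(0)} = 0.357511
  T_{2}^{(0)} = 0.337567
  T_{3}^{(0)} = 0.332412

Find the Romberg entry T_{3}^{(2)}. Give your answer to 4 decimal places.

0.3307

T_{2}^{(1)} = 0.337567 + (0.337567 − 0.357511)/3 = 0.330919
T_{3}^{(1)} = 0.332412 + (0.332412 − 0.337567)/3 = 0.330694
T_{3}^{(2)} = 0.330694 + (0.330694 − 0.330919)/15 = 0.330679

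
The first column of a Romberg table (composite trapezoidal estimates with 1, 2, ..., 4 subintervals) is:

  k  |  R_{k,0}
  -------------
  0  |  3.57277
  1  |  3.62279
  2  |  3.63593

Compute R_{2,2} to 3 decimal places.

Richardson extrapolation on the trapezoidal column (denominator 4−1=3):
R_{1,1} = (4·3.62279 − 3.57277) / 3 = 3.63946
R_{2,1} = (4·3.63593 − 3.62279) / 3 = 3.64031
R_{2,2} = (16·3.64031 − 3.63946) / 15 = 3.64037

3.640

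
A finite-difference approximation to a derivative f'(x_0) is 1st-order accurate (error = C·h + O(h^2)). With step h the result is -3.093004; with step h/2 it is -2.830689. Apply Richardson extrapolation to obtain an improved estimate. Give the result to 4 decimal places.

The leading error scales as h; refining by a factor of 2 reduces it by 2^1 = 2.
Extrapolated value = (2·A(h/2) − A(h)) / (2 − 1)
= (2·(-2.830689) − (-3.093004)) / 1
= -2.568374 / 1 = -2.568374

-2.5684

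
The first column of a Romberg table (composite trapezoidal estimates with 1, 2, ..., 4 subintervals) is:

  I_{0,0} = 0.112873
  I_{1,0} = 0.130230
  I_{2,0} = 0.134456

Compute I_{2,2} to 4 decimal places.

0.1359

Richardson extrapolation on the trapezoidal column (denominator 4−1=3):
I_{1,1} = 0.130230 + (0.130230 − 0.112873)/3 = 0.136016
I_{2,1} = (4·0.134456 − 0.130230) / 3 = 0.135865
I_{2,2} = 0.135865 + (0.135865 − 0.136016)/15 = 0.135855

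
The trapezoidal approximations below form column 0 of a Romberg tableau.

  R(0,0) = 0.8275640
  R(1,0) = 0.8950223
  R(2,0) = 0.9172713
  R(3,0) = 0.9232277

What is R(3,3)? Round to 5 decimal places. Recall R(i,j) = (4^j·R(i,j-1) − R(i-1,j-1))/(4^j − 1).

R(1,1) = 0.8950223 + (0.8950223 − 0.8275640)/3 = 0.9175084
R(2,1) = 0.9172713 + (0.9172713 − 0.8950223)/3 = 0.9246876
R(3,1) = 0.9232277 + (0.9232277 − 0.9172713)/3 = 0.9252132
R(2,2) = (16·0.9246876 − 0.9175084) / 15 = 0.9251662
R(3,2) = 0.9252132 + (0.9252132 − 0.9246876)/15 = 0.9252482
R(3,3) = 0.9252482 + (0.9252482 − 0.9251662)/63 = 0.9252495

0.92525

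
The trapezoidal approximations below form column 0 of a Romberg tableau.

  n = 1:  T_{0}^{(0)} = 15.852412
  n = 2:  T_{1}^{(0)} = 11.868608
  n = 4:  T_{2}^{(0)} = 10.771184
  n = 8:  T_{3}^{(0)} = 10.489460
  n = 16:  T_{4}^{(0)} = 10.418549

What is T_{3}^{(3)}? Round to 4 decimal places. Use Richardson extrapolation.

10.3949

Richardson extrapolation on the trapezoidal column (denominator 4−1=3):
T_{1}^{(1)} = (4·11.868608 − 15.852412) / 3 = 10.540673
T_{2}^{(1)} = 10.771184 + (10.771184 − 11.868608)/3 = 10.405376
T_{3}^{(1)} = (4·10.489460 − 10.771184) / 3 = 10.395552
T_{2}^{(2)} = 10.405376 + (10.405376 − 10.540673)/15 = 10.396356
T_{3}^{(2)} = 10.395552 + (10.395552 − 10.405376)/15 = 10.394897
T_{3}^{(3)} = (64·10.394897 − 10.396356) / 63 = 10.394874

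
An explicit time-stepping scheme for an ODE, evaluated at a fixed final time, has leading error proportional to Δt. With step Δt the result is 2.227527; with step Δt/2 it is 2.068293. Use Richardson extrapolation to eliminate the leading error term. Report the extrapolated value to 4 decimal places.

Extrapolated value = (2·A(Δt/2) − A(Δt)) / (2 − 1)
= (2·2.068293 − 2.227527) / 1
= 1.909059 / 1 = 1.909059

1.9091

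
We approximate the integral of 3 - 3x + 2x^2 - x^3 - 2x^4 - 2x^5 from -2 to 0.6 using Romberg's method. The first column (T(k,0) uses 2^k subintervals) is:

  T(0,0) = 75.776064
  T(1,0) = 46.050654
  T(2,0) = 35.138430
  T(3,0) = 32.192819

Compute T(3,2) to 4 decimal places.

T(2,1) = (4·35.138430 − 46.050654) / 3 = 31.501022
T(3,1) = 32.192819 + (32.192819 − 35.138430)/3 = 31.210949
T(3,2) = (16·31.210949 − 31.501022) / 15 = 31.191611

31.1916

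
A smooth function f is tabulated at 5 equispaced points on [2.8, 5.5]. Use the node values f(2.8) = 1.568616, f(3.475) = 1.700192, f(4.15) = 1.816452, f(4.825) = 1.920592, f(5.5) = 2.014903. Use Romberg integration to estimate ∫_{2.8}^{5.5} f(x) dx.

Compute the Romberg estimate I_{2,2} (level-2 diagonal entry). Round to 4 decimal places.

I_{0,0} (trapezoid, 1 panel, h=2.7000): 4.837751
I_{1,0} (trapezoid, 2 panels, h=1.3500): 4.871086
I_{2,0} (trapezoid, 4 panels, h=0.6750): 4.879572
I_{1,1} = 4.871086 + (4.871086 − 4.837751)/3 = 4.882198
I_{2,1} = 4.879572 + (4.879572 − 4.871086)/3 = 4.882401
I_{2,2} = 4.882401 + (4.882401 − 4.882198)/15 = 4.882415

4.8824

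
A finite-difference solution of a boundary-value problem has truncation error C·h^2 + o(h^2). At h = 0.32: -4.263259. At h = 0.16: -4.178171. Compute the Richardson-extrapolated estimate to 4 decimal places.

The leading error scales as h^2; refining by a factor of 2 reduces it by 2^2 = 4.
Extrapolated value = (4·A(h/2) − A(h)) / (4 − 1)
= (4·(-4.178171) − (-4.263259)) / 3
= -12.449425 / 3 = -4.149808

-4.1498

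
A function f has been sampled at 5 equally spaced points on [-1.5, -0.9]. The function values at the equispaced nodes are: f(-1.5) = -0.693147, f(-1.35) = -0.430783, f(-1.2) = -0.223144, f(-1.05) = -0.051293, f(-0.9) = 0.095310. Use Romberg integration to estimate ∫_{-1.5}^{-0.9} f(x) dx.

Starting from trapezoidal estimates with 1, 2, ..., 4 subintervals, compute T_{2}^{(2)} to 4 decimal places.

-0.1486

T_{0}^{(0)} (trapezoid, 1 panel, h=0.6000): -0.179351
T_{1}^{(0)} (trapezoid, 2 panels, h=0.3000): -0.156619
T_{2}^{(0)} (trapezoid, 4 panels, h=0.1500): -0.150621
T_{1}^{(1)} = -0.156619 + (-0.156619 − (-0.179351))/3 = -0.149042
T_{2}^{(1)} = -0.150621 + (-0.150621 − (-0.156619))/3 = -0.148622
T_{2}^{(2)} = -0.148622 + (-0.148622 − (-0.149042))/15 = -0.148594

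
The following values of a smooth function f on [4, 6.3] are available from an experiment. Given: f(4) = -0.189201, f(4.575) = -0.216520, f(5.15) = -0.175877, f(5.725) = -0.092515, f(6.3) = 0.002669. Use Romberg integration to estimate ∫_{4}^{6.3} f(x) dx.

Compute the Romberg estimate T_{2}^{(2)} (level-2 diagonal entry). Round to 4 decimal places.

T_{0}^{(0)} (trapezoid, 1 panel, h=2.3000): -0.214512
T_{1}^{(0)} (trapezoid, 2 panels, h=1.1500): -0.309514
T_{2}^{(0)} (trapezoid, 4 panels, h=0.5750): -0.332452
T_{1}^{(1)} = -0.309514 + (-0.309514 − (-0.214512))/3 = -0.341181
T_{2}^{(1)} = -0.332452 + (-0.332452 − (-0.309514))/3 = -0.340098
T_{2}^{(2)} = -0.340098 + (-0.340098 − (-0.341181))/15 = -0.340026

-0.3400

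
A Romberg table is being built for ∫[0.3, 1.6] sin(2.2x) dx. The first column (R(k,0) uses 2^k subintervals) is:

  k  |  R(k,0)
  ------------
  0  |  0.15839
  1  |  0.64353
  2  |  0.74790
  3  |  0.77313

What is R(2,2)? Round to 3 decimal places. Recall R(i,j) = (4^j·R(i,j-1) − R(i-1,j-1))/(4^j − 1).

Richardson extrapolation on the trapezoidal column (denominator 4−1=3):
R(1,1) = (4·0.64353 − 0.15839) / 3 = 0.80524
R(2,1) = 0.74790 + (0.74790 − 0.64353)/3 = 0.78269
R(2,2) = 0.78269 + (0.78269 − 0.80524)/15 = 0.78119
(Column j=1 coincides with Simpson's rule on the same nodes.)

0.781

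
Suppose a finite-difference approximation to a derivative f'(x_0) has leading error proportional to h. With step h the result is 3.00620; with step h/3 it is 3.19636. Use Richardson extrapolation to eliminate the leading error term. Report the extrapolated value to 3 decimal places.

3.291

The leading error scales as h; refining by a factor of 3 reduces it by 3^1 = 3.
Extrapolated value = (3·A(h/3) − A(h)) / (3 − 1)
= (3·3.19636 − 3.00620) / 2
= 6.58288 / 2 = 3.29144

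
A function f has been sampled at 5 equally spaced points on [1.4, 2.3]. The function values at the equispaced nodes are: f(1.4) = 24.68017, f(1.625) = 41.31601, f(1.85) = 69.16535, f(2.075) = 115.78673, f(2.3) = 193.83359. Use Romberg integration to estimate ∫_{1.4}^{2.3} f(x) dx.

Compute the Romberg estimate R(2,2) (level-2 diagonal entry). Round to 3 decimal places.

73.869

R(0,0) (trapezoid, 1 panel, h=0.9000): 98.33119
R(1,0) (trapezoid, 2 panels, h=0.4500): 80.29000
R(2,0) (trapezoid, 4 panels, h=0.2250): 75.49312
R(1,1) = 80.29000 + (80.29000 − 98.33119)/3 = 74.27627
R(2,1) = 75.49312 + (75.49312 − 80.29000)/3 = 73.89416
R(2,2) = 73.89416 + (73.89416 − 74.27627)/15 = 73.86869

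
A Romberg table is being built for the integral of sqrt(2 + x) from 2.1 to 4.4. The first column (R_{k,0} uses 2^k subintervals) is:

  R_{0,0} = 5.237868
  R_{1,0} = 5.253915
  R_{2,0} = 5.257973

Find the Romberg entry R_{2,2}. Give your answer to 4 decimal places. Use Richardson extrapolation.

Richardson extrapolation on the trapezoidal column (denominator 4−1=3):
R_{1,1} = 5.253915 + (5.253915 − 5.237868)/3 = 5.259264
R_{2,1} = (4·5.257973 − 5.253915) / 3 = 5.259326
R_{2,2} = (16·5.259326 − 5.259264) / 15 = 5.259330

5.2593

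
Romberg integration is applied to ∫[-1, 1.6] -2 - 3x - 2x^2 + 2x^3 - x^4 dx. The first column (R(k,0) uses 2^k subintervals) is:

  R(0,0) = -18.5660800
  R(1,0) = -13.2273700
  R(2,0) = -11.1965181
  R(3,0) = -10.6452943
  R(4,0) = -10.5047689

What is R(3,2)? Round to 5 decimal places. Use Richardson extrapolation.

-10.45769

Richardson extrapolation on the trapezoidal column (denominator 4−1=3):
R(2,1) = -11.1965181 + (-11.1965181 − (-13.2273700))/3 = -10.5195675
R(3,1) = (4·(-10.6452943) − (-11.1965181)) / 3 = -10.4615530
R(3,2) = -10.4615530 + (-10.4615530 − (-10.5195675))/15 = -10.4576854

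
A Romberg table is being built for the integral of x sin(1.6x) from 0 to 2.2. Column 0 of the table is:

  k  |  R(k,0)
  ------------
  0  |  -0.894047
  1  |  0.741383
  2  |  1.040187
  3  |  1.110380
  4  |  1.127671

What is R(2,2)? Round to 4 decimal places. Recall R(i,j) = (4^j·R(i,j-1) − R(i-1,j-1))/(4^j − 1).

Richardson extrapolation on the trapezoidal column (denominator 4−1=3):
R(1,1) = (4·0.741383 − (-0.894047)) / 3 = 1.286526
R(2,1) = (4·1.040187 − 0.741383) / 3 = 1.139788
R(2,2) = 1.139788 + (1.139788 − 1.286526)/15 = 1.130005

1.1300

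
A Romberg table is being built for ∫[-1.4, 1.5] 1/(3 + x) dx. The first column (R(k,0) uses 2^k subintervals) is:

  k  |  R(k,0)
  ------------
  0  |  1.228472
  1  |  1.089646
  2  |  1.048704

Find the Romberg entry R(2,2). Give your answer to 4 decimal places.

1.0345

R(1,1) = 1.089646 + (1.089646 − 1.228472)/3 = 1.043371
R(2,1) = 1.048704 + (1.048704 − 1.089646)/3 = 1.035057
R(2,2) = 1.035057 + (1.035057 − 1.043371)/15 = 1.034503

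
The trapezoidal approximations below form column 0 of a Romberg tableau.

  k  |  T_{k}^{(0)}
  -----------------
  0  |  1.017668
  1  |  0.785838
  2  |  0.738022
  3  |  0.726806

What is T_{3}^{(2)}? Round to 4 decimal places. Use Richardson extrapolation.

0.7231

T_{2}^{(1)} = 0.738022 + (0.738022 − 0.785838)/3 = 0.722083
T_{3}^{(1)} = 0.726806 + (0.726806 − 0.738022)/3 = 0.723067
T_{3}^{(2)} = (16·0.723067 − 0.722083) / 15 = 0.723133
(Column j=1 coincides with Simpson's rule on the same nodes.)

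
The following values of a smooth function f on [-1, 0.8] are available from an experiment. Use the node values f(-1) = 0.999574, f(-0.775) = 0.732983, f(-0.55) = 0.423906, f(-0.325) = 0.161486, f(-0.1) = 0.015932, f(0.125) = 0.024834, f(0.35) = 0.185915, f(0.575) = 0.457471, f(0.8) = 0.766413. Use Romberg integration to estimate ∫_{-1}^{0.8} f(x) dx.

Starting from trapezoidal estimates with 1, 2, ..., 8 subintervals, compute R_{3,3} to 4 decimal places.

0.6396

R_{0,0} (trapezoid, 1 panel, h=1.8000): 1.589388
R_{1,0} (trapezoid, 2 panels, h=0.9000): 0.809033
R_{2,0} (trapezoid, 4 panels, h=0.4500): 0.678936
R_{3,0} (trapezoid, 8 panels, h=0.2250): 0.649242
R_{1,1} = 0.809033 + (0.809033 − 1.589388)/3 = 0.548915
R_{2,1} = 0.678936 + (0.678936 − 0.809033)/3 = 0.635570
R_{3,1} = 0.649242 + (0.649242 − 0.678936)/3 = 0.639344
R_{2,2} = 0.635570 + (0.635570 − 0.548915)/15 = 0.641347
R_{3,2} = 0.639344 + (0.639344 − 0.635570)/15 = 0.639596
R_{3,3} = 0.639596 + (0.639596 − 0.641347)/63 = 0.639568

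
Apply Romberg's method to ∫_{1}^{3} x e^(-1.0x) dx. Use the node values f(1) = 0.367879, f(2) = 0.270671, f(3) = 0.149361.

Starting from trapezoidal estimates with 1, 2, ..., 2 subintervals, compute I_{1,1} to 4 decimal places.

I_{0,0} (trapezoid, 1 panel, h=2.0000): 0.517240
I_{1,0} (trapezoid, 2 panels, h=1.0000): 0.529291
I_{1,1} = 0.529291 + (0.529291 − 0.517240)/3 = 0.533308

0.5333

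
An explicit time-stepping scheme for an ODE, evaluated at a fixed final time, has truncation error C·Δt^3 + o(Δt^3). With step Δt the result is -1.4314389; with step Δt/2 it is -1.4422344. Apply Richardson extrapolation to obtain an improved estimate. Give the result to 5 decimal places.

The leading error scales as Δt^3; refining by a factor of 2 reduces it by 2^3 = 8.
Extrapolated value = (8·A(Δt/2) − A(Δt)) / (8 − 1)
= (8·(-1.4422344) − (-1.4314389)) / 7
= -10.1064363 / 7 = -1.4437766

-1.44378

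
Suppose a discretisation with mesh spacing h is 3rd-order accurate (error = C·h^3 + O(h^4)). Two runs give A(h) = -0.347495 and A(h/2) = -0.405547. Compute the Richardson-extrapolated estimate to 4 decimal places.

-0.4138

Extrapolated value = (8·A(h/2) − A(h)) / (8 − 1)
= (8·(-0.405547) − (-0.347495)) / 7
= -2.896881 / 7 = -0.413840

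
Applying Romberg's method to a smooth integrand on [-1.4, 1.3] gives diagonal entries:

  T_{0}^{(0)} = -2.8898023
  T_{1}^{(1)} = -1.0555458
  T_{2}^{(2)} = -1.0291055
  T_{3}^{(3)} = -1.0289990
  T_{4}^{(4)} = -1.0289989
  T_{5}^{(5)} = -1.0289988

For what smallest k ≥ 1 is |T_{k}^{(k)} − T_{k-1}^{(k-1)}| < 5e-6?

k = 4

|T_{1}^{(1)} − T_{0}^{(0)}| = 1.8342565 ≥ 5e-6
|T_{2}^{(2)} − T_{1}^{(1)}| = 0.0264403 ≥ 5e-6
|T_{3}^{(3)} − T_{2}^{(2)}| = 0.0001065 ≥ 5e-6
|T_{4}^{(4)} − T_{3}^{(3)}| = 0.0000001 < 5e-6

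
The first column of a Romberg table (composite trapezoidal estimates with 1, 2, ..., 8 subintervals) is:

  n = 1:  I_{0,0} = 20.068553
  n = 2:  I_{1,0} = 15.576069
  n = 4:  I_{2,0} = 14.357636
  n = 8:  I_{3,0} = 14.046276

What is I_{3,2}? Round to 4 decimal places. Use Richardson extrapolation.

13.9419

I_{2,1} = 14.357636 + (14.357636 − 15.576069)/3 = 13.951492
I_{3,1} = 14.046276 + (14.046276 − 14.357636)/3 = 13.942489
I_{3,2} = 13.942489 + (13.942489 − 13.951492)/15 = 13.941889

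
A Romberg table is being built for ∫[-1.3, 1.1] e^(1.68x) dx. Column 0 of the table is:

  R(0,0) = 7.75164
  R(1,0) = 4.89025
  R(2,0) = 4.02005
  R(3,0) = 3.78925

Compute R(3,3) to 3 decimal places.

R(1,1) = (4·4.89025 − 7.75164) / 3 = 3.93645
R(2,1) = (4·4.02005 − 4.89025) / 3 = 3.72998
R(3,1) = (4·3.78925 − 4.02005) / 3 = 3.71232
R(2,2) = 3.72998 + (3.72998 − 3.93645)/15 = 3.71622
R(3,2) = 3.71232 + (3.71232 − 3.72998)/15 = 3.71114
R(3,3) = 3.71114 + (3.71114 − 3.71622)/63 = 3.71106

3.711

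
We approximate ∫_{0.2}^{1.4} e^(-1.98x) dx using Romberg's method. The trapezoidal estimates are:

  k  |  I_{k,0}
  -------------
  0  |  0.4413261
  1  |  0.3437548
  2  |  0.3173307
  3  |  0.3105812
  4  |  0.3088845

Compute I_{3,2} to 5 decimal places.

Richardson extrapolation on the trapezoidal column (denominator 4−1=3):
I_{2,1} = 0.3173307 + (0.3173307 − 0.3437548)/3 = 0.3085227
I_{3,1} = (4·0.3105812 − 0.3173307) / 3 = 0.3083314
I_{3,2} = (16·0.3083314 − 0.3085227) / 15 = 0.3083186

0.30832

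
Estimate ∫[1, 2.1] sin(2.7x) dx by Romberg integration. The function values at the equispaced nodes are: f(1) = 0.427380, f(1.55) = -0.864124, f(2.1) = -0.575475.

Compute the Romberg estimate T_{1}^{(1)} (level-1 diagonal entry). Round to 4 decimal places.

-0.6608

T_{0}^{(0)} (trapezoid, 1 panel, h=1.1000): -0.081452
T_{1}^{(0)} (trapezoid, 2 panels, h=0.5500): -0.515994
T_{1}^{(1)} = -0.515994 + (-0.515994 − (-0.081452))/3 = -0.660841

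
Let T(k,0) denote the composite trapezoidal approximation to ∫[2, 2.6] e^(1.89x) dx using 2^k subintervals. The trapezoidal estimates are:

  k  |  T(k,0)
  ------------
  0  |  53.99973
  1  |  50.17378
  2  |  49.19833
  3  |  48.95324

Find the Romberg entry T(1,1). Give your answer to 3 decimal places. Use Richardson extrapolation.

T(1,1) = (4·50.17378 − 53.99973) / 3 = 48.89846

48.898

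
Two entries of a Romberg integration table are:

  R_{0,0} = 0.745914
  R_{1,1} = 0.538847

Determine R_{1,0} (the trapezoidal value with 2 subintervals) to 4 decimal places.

From R_{1,1} = (4·R_{1,0} − R_{0,0})/3, solve for R_{1,0}:
4·R_{1,0} = 3·0.538847 + 0.745914 = 2.362455
R_{1,0} = 0.590614

0.5906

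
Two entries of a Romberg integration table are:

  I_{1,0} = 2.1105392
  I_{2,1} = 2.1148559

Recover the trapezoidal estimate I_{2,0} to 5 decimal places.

2.11378

From I_{2,1} = (4·I_{2,0} − I_{1,0})/3, solve for I_{2,0}:
4·I_{2,0} = 3·2.1148559 + 2.1105392 = 8.4551069
I_{2,0} = 2.1137767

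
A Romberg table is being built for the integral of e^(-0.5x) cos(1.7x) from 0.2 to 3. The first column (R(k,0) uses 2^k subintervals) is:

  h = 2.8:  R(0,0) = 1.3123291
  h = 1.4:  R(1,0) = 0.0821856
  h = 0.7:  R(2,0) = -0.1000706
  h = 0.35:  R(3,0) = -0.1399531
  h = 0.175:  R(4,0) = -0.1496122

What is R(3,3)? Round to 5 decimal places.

R(1,1) = (4·0.0821856 − 1.3123291) / 3 = -0.3278622
R(2,1) = -0.1000706 + (-0.1000706 − 0.0821856)/3 = -0.1608227
R(3,1) = (4·(-0.1399531) − (-0.1000706)) / 3 = -0.1532473
R(2,2) = (16·(-0.1608227) − (-0.3278622)) / 15 = -0.1496867
R(3,2) = (16·(-0.1532473) − (-0.1608227)) / 15 = -0.1527423
R(3,3) = (64·(-0.1527423) − (-0.1496867)) / 63 = -0.1527908

-0.15279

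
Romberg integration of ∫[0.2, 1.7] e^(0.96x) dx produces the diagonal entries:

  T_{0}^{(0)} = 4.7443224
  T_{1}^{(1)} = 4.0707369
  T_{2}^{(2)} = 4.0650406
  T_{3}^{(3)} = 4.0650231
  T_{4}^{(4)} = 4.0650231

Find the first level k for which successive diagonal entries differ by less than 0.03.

|T_{1}^{(1)} − T_{0}^{(0)}| = 0.6735855 ≥ 0.03
|T_{2}^{(2)} − T_{1}^{(1)}| = 0.0056963 < 0.03

k = 2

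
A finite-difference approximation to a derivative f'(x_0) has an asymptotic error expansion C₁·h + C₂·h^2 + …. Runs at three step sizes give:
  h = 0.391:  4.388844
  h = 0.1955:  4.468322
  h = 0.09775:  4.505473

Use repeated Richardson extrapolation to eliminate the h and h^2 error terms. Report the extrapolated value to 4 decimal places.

4.5409

First eliminate the h term (factor 2^1 = 2):
  B₁ = (2·4.468322 − 4.388844)/1 = 4.547800
  B₂ = (2·4.505473 − 4.468322)/1 = 4.542624
Then eliminate the h^2 term (factor 2^2 = 4):
  (4·4.542624 − 4.547800)/3 = 4.540899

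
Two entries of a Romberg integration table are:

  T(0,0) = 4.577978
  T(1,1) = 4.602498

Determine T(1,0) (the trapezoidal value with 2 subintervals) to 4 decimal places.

4.5964

From T(1,1) = (4·T(1,0) − T(0,0))/3, solve for T(1,0):
4·T(1,0) = 3·4.602498 + 4.577978 = 18.385472
T(1,0) = 4.596368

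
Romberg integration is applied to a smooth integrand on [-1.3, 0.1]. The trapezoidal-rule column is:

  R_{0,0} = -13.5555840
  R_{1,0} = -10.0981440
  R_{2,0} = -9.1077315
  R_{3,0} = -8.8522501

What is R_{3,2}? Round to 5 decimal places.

-8.76639

Richardson extrapolation on the trapezoidal column (denominator 4−1=3):
R_{2,1} = (4·(-9.1077315) − (-10.0981440)) / 3 = -8.7775940
R_{3,1} = (4·(-8.8522501) − (-9.1077315)) / 3 = -8.7670896
R_{3,2} = (16·(-8.7670896) − (-8.7775940)) / 15 = -8.7663893
(Column j=1 coincides with Simpson's rule on the same nodes.)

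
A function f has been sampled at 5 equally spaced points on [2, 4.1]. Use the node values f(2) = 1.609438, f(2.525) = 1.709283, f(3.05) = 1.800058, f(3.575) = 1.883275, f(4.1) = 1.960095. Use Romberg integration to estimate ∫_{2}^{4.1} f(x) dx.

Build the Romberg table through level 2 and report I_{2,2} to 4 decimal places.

I_{0,0} (trapezoid, 1 panel, h=2.1000): 3.748010
I_{1,0} (trapezoid, 2 panels, h=1.0500): 3.764066
I_{2,0} (trapezoid, 4 panels, h=0.5250): 3.768126
I_{1,1} = 3.764066 + (3.764066 − 3.748010)/3 = 3.769418
I_{2,1} = 3.768126 + (3.768126 − 3.764066)/3 = 3.769479
I_{2,2} = 3.769479 + (3.769479 − 3.769418)/15 = 3.769483

3.7695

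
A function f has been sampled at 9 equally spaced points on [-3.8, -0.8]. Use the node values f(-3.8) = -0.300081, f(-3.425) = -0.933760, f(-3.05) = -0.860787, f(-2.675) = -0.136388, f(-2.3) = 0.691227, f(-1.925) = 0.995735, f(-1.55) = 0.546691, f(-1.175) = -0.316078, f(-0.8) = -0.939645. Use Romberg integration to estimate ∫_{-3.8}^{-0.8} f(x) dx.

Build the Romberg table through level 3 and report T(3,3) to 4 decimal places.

-0.2529

T(0,0) (trapezoid, 1 panel, h=3.0000): -1.859589
T(1,0) (trapezoid, 2 panels, h=1.5000): 0.107046
T(2,0) (trapezoid, 4 panels, h=0.7500): -0.182049
T(3,0) (trapezoid, 8 panels, h=0.3750): -0.237459
T(1,1) = 0.107046 + (0.107046 − (-1.859589))/3 = 0.762591
T(2,1) = -0.182049 + (-0.182049 − 0.107046)/3 = -0.278414
T(3,1) = -0.237459 + (-0.237459 − (-0.182049))/3 = -0.255929
T(2,2) = -0.278414 + (-0.278414 − 0.762591)/15 = -0.347814
T(3,2) = -0.255929 + (-0.255929 − (-0.278414))/15 = -0.254430
T(3,3) = -0.254430 + (-0.254430 − (-0.347814))/63 = -0.252948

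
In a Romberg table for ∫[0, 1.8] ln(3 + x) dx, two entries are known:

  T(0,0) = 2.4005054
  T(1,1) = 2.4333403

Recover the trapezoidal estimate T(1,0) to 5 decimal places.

2.42513

From T(1,1) = (4·T(1,0) − T(0,0))/3, solve for T(1,0):
4·T(1,0) = 3·2.4333403 + 2.4005054 = 9.7005263
T(1,0) = 2.4251316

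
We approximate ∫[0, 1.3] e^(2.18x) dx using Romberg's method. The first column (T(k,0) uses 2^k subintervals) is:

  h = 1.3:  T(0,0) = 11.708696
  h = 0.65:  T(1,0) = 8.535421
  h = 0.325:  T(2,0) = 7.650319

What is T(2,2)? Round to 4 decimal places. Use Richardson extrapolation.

7.3471

T(1,1) = (4·8.535421 − 11.708696) / 3 = 7.477663
T(2,1) = 7.650319 + (7.650319 − 8.535421)/3 = 7.355285
T(2,2) = (16·7.355285 − 7.477663) / 15 = 7.347126
(Column j=1 coincides with Simpson's rule on the same nodes.)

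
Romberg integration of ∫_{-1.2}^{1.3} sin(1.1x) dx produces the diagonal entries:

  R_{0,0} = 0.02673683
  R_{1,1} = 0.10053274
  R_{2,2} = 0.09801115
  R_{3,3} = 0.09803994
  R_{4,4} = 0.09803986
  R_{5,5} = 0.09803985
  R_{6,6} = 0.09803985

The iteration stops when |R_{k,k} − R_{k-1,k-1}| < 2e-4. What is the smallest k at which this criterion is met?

k = 3

|R_{1,1} − R_{0,0}| = 0.07379591 ≥ 2e-4
|R_{2,2} − R_{1,1}| = 0.00252159 ≥ 2e-4
|R_{3,3} − R_{2,2}| = 0.00002879 < 2e-4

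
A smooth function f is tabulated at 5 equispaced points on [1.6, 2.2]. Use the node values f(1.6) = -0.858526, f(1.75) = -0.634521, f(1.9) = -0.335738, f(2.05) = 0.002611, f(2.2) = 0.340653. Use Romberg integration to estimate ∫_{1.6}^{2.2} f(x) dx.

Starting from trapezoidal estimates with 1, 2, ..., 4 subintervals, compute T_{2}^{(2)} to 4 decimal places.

T_{0}^{(0)} (trapezoid, 1 panel, h=0.6000): -0.155362
T_{1}^{(0)} (trapezoid, 2 panels, h=0.3000): -0.178402
T_{2}^{(0)} (trapezoid, 4 panels, h=0.1500): -0.183988
T_{1}^{(1)} = -0.178402 + (-0.178402 − (-0.155362))/3 = -0.186082
T_{2}^{(1)} = -0.183988 + (-0.183988 − (-0.178402))/3 = -0.185850
T_{2}^{(2)} = -0.185850 + (-0.185850 − (-0.186082))/15 = -0.185835

-0.1858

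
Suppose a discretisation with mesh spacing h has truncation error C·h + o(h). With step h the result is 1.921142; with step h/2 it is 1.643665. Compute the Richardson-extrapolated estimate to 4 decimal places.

1.3662

The leading error scales as h; refining by a factor of 2 reduces it by 2^1 = 2.
Extrapolated value = (2·A(h/2) − A(h)) / (2 − 1)
= (2·1.643665 − 1.921142) / 1
= 1.366188 / 1 = 1.366188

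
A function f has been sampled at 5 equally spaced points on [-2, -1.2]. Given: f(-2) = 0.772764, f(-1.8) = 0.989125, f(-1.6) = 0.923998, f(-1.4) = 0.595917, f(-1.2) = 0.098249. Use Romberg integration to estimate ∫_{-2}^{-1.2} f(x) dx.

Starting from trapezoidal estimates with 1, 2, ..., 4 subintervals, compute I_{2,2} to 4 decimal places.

0.6036

I_{0,0} (trapezoid, 1 panel, h=0.8000): 0.348405
I_{1,0} (trapezoid, 2 panels, h=0.4000): 0.543802
I_{2,0} (trapezoid, 4 panels, h=0.2000): 0.588909
I_{1,1} = 0.543802 + (0.543802 − 0.348405)/3 = 0.608934
I_{2,1} = 0.588909 + (0.588909 − 0.543802)/3 = 0.603945
I_{2,2} = 0.603945 + (0.603945 − 0.608934)/15 = 0.603612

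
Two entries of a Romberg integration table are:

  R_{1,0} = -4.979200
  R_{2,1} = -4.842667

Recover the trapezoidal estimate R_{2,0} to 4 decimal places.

From R_{2,1} = (4·R_{2,0} − R_{1,0})/3, solve for R_{2,0}:
4·R_{2,0} = 3·(-4.842667) + (-4.979200) = -19.507201
R_{2,0} = -4.876800

-4.8768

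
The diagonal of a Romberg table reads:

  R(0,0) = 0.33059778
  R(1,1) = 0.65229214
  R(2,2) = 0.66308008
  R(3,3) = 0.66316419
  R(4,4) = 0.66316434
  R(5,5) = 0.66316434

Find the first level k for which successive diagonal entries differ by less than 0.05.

k = 2

|R(1,1) − R(0,0)| = 0.32169436 ≥ 0.05
|R(2,2) − R(1,1)| = 0.01078794 < 0.05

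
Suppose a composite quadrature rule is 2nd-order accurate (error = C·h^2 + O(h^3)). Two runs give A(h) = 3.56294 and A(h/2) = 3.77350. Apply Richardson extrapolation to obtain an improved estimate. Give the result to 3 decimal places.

3.844

The leading error scales as h^2; refining by a factor of 2 reduces it by 2^2 = 4.
Extrapolated value = (4·A(h/2) − A(h)) / (4 − 1)
= (4·3.77350 − 3.56294) / 3
= 11.53106 / 3 = 3.84369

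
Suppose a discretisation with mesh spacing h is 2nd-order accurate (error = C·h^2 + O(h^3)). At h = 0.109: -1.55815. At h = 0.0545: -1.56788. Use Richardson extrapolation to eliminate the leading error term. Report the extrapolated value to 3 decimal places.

Extrapolated value = (4·A(h/2) − A(h)) / (4 − 1)
= (4·(-1.56788) − (-1.55815)) / 3
= -4.71337 / 3 = -1.57112

-1.571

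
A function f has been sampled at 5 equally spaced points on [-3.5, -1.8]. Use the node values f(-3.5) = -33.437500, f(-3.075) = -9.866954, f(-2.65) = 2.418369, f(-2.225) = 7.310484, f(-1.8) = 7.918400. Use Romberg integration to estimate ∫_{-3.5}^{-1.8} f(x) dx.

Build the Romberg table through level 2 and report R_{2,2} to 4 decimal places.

R_{0,0} (trapezoid, 1 panel, h=1.7000): -21.691235
R_{1,0} (trapezoid, 2 panels, h=0.8500): -8.790004
R_{2,0} (trapezoid, 4 panels, h=0.4250): -5.481502
R_{1,1} = -8.790004 + (-8.790004 − (-21.691235))/3 = -4.489594
R_{2,1} = -5.481502 + (-5.481502 − (-8.790004))/3 = -4.378668
R_{2,2} = -4.378668 + (-4.378668 − (-4.489594))/15 = -4.371273

-4.3713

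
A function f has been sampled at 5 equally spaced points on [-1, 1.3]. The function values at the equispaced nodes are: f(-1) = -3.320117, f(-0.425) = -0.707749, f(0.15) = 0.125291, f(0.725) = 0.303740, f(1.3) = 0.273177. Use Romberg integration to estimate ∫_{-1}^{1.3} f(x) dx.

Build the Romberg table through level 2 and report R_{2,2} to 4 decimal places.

R_{0,0} (trapezoid, 1 panel, h=2.3000): -3.503981
R_{1,0} (trapezoid, 2 panels, h=1.1500): -1.607906
R_{2,0} (trapezoid, 4 panels, h=0.5750): -1.036258
R_{1,1} = -1.607906 + (-1.607906 − (-3.503981))/3 = -0.975881
R_{2,1} = -1.036258 + (-1.036258 − (-1.607906))/3 = -0.845709
R_{2,2} = -0.845709 + (-0.845709 − (-0.975881))/15 = -0.837031

-0.8370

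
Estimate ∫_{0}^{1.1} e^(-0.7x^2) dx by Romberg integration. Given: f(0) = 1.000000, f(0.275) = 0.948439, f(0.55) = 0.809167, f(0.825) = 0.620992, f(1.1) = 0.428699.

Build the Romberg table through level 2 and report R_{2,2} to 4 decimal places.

R_{0,0} (trapezoid, 1 panel, h=1.1000): 0.785784
R_{1,0} (trapezoid, 2 panels, h=0.5500): 0.837934
R_{2,0} (trapezoid, 4 panels, h=0.2750): 0.850561
R_{1,1} = 0.837934 + (0.837934 − 0.785784)/3 = 0.855317
R_{2,1} = 0.850561 + (0.850561 − 0.837934)/3 = 0.854770
R_{2,2} = 0.854770 + (0.854770 − 0.855317)/15 = 0.854734

0.8547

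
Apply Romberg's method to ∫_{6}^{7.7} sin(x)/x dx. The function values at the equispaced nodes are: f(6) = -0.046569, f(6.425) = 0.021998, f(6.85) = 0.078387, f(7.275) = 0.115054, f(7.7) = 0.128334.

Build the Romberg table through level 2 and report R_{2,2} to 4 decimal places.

0.1114

R_{0,0} (trapezoid, 1 panel, h=1.7000): 0.069500
R_{1,0} (trapezoid, 2 panels, h=0.8500): 0.101379
R_{2,0} (trapezoid, 4 panels, h=0.4250): 0.108937
R_{1,1} = 0.101379 + (0.101379 − 0.069500)/3 = 0.112005
R_{2,1} = 0.108937 + (0.108937 − 0.101379)/3 = 0.111456
R_{2,2} = 0.111456 + (0.111456 − 0.112005)/15 = 0.111419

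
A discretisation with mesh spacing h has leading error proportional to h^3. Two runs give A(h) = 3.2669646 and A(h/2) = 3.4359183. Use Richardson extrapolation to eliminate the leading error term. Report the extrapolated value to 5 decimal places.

3.46005

Extrapolated value = (8·A(h/2) − A(h)) / (8 − 1)
= (8·3.4359183 − 3.2669646) / 7
= 24.2203818 / 7 = 3.4600545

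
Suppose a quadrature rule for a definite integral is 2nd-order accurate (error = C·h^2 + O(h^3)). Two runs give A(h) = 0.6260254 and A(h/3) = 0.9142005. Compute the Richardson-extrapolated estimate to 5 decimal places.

0.95022

The leading error scales as h^2; refining by a factor of 3 reduces it by 3^2 = 9.
Extrapolated value = (9·A(h/3) − A(h)) / (9 − 1)
= (9·0.9142005 − 0.6260254) / 8
= 7.6017791 / 8 = 0.9502224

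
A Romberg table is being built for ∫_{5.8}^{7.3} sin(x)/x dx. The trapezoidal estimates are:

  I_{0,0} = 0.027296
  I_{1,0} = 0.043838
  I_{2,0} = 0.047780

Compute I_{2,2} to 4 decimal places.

Richardson extrapolation on the trapezoidal column (denominator 4−1=3):
I_{1,1} = 0.043838 + (0.043838 − 0.027296)/3 = 0.049352
I_{2,1} = (4·0.047780 − 0.043838) / 3 = 0.049094
I_{2,2} = 0.049094 + (0.049094 − 0.049352)/15 = 0.049077
(Column j=1 coincides with Simpson's rule on the same nodes.)

0.0491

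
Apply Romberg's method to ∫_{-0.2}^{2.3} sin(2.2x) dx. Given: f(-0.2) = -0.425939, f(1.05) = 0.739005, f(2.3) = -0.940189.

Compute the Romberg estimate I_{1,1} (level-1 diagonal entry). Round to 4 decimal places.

I_{0,0} (trapezoid, 1 panel, h=2.5000): -1.707660
I_{1,0} (trapezoid, 2 panels, h=1.2500): 0.069926
I_{1,1} = 0.069926 + (0.069926 − (-1.707660))/3 = 0.662455

0.6625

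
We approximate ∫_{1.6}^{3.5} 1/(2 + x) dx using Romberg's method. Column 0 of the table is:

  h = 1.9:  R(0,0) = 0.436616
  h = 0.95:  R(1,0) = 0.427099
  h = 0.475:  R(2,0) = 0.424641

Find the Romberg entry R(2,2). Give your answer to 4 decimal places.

0.4238

Richardson extrapolation on the trapezoidal column (denominator 4−1=3):
R(1,1) = (4·0.427099 − 0.436616) / 3 = 0.423927
R(2,1) = 0.424641 + (0.424641 − 0.427099)/3 = 0.423822
R(2,2) = (16·0.423822 − 0.423927) / 15 = 0.423815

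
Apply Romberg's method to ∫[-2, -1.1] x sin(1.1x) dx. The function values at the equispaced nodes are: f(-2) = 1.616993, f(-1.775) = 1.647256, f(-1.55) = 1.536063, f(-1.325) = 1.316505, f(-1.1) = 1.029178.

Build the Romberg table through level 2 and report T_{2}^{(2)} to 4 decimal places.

T_{0}^{(0)} (trapezoid, 1 panel, h=0.9000): 1.190777
T_{1}^{(0)} (trapezoid, 2 panels, h=0.4500): 1.286617
T_{2}^{(0)} (trapezoid, 4 panels, h=0.2250): 1.310155
T_{1}^{(1)} = 1.286617 + (1.286617 − 1.190777)/3 = 1.318564
T_{2}^{(1)} = 1.310155 + (1.310155 − 1.286617)/3 = 1.318001
T_{2}^{(2)} = 1.318001 + (1.318001 − 1.318564)/15 = 1.317963

1.3180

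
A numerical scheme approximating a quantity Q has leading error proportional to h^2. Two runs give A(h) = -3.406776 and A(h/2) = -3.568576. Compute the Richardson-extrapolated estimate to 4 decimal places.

The leading error scales as h^2; refining by a factor of 2 reduces it by 2^2 = 4.
Extrapolated value = (4·A(h/2) − A(h)) / (4 − 1)
= (4·(-3.568576) − (-3.406776)) / 3
= -10.867528 / 3 = -3.622509

-3.6225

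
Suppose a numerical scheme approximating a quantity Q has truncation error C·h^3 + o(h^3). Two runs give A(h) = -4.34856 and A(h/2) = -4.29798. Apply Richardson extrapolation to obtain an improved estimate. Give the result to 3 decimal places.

Extrapolated value = (8·A(h/2) − A(h)) / (8 − 1)
= (8·(-4.29798) − (-4.34856)) / 7
= -30.03528 / 7 = -4.29075

-4.291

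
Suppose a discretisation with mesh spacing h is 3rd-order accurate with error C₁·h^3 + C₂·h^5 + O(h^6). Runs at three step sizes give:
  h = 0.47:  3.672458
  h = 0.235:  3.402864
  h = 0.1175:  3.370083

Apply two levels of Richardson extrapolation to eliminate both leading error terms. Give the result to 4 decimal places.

3.3654

First eliminate the h^3 term (factor 2^3 = 8):
  B₁ = (8·3.402864 − 3.672458)/7 = 3.364351
  B₂ = (8·3.370083 − 3.402864)/7 = 3.365400
Then eliminate the h^5 term (factor 2^5 = 32):
  (32·3.365400 − 3.364351)/31 = 3.365434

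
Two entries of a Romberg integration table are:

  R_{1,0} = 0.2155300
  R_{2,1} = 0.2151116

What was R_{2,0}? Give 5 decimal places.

0.21522

From R_{2,1} = (4·R_{2,0} − R_{1,0})/3, solve for R_{2,0}:
4·R_{2,0} = 3·0.2151116 + 0.2155300 = 0.8608648
R_{2,0} = 0.2152162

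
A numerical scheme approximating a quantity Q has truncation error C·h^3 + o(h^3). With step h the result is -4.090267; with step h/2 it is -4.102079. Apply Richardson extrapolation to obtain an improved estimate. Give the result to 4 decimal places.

Extrapolated value = (8·A(h/2) − A(h)) / (8 − 1)
= (8·(-4.102079) − (-4.090267)) / 7
= -28.726365 / 7 = -4.103766

-4.1038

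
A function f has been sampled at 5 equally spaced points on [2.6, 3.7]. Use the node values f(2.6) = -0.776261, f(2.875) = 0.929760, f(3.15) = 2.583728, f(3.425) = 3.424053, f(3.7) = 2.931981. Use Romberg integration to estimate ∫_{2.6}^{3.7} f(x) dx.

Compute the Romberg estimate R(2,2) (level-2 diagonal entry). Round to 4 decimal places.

2.2662

R(0,0) (trapezoid, 1 panel, h=1.1000): 1.185646
R(1,0) (trapezoid, 2 panels, h=0.5500): 2.013873
R(2,0) (trapezoid, 4 panels, h=0.2750): 2.204235
R(1,1) = 2.013873 + (2.013873 − 1.185646)/3 = 2.289949
R(2,1) = 2.204235 + (2.204235 − 2.013873)/3 = 2.267689
R(2,2) = 2.267689 + (2.267689 − 2.289949)/15 = 2.266205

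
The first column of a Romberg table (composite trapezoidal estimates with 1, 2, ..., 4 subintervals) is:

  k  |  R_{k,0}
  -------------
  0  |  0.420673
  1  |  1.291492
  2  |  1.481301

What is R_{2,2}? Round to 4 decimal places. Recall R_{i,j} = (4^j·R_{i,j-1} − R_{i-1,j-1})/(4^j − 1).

1.5421

Richardson extrapolation on the trapezoidal column (denominator 4−1=3):
R_{1,1} = (4·1.291492 − 0.420673) / 3 = 1.581765
R_{2,1} = (4·1.481301 − 1.291492) / 3 = 1.544571
R_{2,2} = (16·1.544571 − 1.581765) / 15 = 1.542091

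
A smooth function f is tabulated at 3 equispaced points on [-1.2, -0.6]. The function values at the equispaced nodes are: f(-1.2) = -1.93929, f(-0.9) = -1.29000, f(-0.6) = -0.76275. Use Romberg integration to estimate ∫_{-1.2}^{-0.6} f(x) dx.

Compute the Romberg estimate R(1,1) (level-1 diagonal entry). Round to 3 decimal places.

R(0,0) (trapezoid, 1 panel, h=0.6000): -0.81061
R(1,0) (trapezoid, 2 panels, h=0.3000): -0.79231
R(1,1) = -0.79231 + (-0.79231 − (-0.81061))/3 = -0.78621

-0.786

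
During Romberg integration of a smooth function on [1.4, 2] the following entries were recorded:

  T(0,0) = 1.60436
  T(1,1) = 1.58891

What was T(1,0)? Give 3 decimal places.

From T(1,1) = (4·T(1,0) − T(0,0))/3, solve for T(1,0):
4·T(1,0) = 3·1.58891 + 1.60436 = 6.37109
T(1,0) = 1.59277

1.593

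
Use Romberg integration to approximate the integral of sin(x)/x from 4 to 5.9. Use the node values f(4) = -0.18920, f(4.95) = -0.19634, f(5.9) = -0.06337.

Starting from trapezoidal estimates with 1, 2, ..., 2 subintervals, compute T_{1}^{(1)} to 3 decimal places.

T_{0}^{(0)} (trapezoid, 1 panel, h=1.9000): -0.23994
T_{1}^{(0)} (trapezoid, 2 panels, h=0.9500): -0.30649
T_{1}^{(1)} = -0.30649 + (-0.30649 − (-0.23994))/3 = -0.32867

-0.329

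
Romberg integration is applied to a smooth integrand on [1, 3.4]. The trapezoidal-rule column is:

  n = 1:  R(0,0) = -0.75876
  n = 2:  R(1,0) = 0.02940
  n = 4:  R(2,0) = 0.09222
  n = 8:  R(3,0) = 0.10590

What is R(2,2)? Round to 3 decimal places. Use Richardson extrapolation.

Richardson extrapolation on the trapezoidal column (denominator 4−1=3):
R(1,1) = (4·0.02940 − (-0.75876)) / 3 = 0.29212
R(2,1) = 0.09222 + (0.09222 − 0.02940)/3 = 0.11316
R(2,2) = 0.11316 + (0.11316 − 0.29212)/15 = 0.10123

0.101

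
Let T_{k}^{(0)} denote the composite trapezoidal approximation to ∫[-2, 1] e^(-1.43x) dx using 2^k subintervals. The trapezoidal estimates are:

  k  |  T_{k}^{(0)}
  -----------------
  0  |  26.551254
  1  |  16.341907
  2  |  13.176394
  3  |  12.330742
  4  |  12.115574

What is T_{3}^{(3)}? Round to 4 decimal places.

T_{1}^{(1)} = (4·16.341907 − 26.551254) / 3 = 12.938791
T_{2}^{(1)} = (4·13.176394 − 16.341907) / 3 = 12.121223
T_{3}^{(1)} = 12.330742 + (12.330742 − 13.176394)/3 = 12.048858
T_{2}^{(2)} = (16·12.121223 − 12.938791) / 15 = 12.066718
T_{3}^{(2)} = 12.048858 + (12.048858 − 12.121223)/15 = 12.044034
T_{3}^{(3)} = (64·12.044034 − 12.066718) / 63 = 12.043674

12.0437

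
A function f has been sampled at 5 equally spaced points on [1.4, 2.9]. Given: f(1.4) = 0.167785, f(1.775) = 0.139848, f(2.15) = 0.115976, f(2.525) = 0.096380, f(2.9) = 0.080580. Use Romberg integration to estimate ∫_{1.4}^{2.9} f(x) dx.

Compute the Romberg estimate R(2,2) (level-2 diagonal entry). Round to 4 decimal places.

0.1782

R(0,0) (trapezoid, 1 panel, h=1.5000): 0.186274
R(1,0) (trapezoid, 2 panels, h=0.7500): 0.180119
R(2,0) (trapezoid, 4 panels, h=0.3750): 0.178645
R(1,1) = 0.180119 + (0.180119 − 0.186274)/3 = 0.178067
R(2,1) = 0.178645 + (0.178645 − 0.180119)/3 = 0.178154
R(2,2) = 0.178154 + (0.178154 − 0.178067)/15 = 0.178160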